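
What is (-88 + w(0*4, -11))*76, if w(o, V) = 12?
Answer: -5776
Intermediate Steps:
(-88 + w(0*4, -11))*76 = (-88 + 12)*76 = -76*76 = -5776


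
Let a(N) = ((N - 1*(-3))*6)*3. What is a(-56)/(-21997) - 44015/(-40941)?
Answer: 1007255669/900579177 ≈ 1.1185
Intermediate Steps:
a(N) = 54 + 18*N (a(N) = ((N + 3)*6)*3 = ((3 + N)*6)*3 = (18 + 6*N)*3 = 54 + 18*N)
a(-56)/(-21997) - 44015/(-40941) = (54 + 18*(-56))/(-21997) - 44015/(-40941) = (54 - 1008)*(-1/21997) - 44015*(-1/40941) = -954*(-1/21997) + 44015/40941 = 954/21997 + 44015/40941 = 1007255669/900579177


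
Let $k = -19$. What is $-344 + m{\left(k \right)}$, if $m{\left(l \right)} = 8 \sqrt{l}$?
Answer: $-344 + 8 i \sqrt{19} \approx -344.0 + 34.871 i$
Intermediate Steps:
$-344 + m{\left(k \right)} = -344 + 8 \sqrt{-19} = -344 + 8 i \sqrt{19}$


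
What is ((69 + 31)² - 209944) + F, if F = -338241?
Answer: -538185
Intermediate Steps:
((69 + 31)² - 209944) + F = ((69 + 31)² - 209944) - 338241 = (100² - 209944) - 338241 = (10000 - 209944) - 338241 = -199944 - 338241 = -538185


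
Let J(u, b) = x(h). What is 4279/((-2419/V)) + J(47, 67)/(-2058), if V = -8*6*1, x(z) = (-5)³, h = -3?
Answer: 422999111/4978302 ≈ 84.969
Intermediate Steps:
x(z) = -125
J(u, b) = -125
V = -48 (V = -48*1 = -48)
4279/((-2419/V)) + J(47, 67)/(-2058) = 4279/((-2419/(-48))) - 125/(-2058) = 4279/((-2419*(-1/48))) - 125*(-1/2058) = 4279/(2419/48) + 125/2058 = 4279*(48/2419) + 125/2058 = 205392/2419 + 125/2058 = 422999111/4978302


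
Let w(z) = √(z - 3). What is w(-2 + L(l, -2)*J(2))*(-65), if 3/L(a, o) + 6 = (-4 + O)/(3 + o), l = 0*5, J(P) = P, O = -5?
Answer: -39*I*√15 ≈ -151.05*I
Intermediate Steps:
l = 0
L(a, o) = 3/(-6 - 9/(3 + o)) (L(a, o) = 3/(-6 + (-4 - 5)/(3 + o)) = 3/(-6 - 9/(3 + o)))
w(z) = √(-3 + z)
w(-2 + L(l, -2)*J(2))*(-65) = √(-3 + (-2 + ((-3 - 1*(-2))/(9 + 2*(-2)))*2))*(-65) = √(-3 + (-2 + ((-3 + 2)/(9 - 4))*2))*(-65) = √(-3 + (-2 + (-1/5)*2))*(-65) = √(-3 + (-2 + ((⅕)*(-1))*2))*(-65) = √(-3 + (-2 - ⅕*2))*(-65) = √(-3 + (-2 - ⅖))*(-65) = √(-3 - 12/5)*(-65) = √(-27/5)*(-65) = (3*I*√15/5)*(-65) = -39*I*√15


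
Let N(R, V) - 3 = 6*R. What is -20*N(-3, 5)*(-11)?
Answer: -3300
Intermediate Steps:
N(R, V) = 3 + 6*R
-20*N(-3, 5)*(-11) = -20*(3 + 6*(-3))*(-11) = -20*(3 - 18)*(-11) = -20*(-15)*(-11) = 300*(-11) = -3300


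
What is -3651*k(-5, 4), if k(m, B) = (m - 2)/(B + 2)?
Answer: 8519/2 ≈ 4259.5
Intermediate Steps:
k(m, B) = (-2 + m)/(2 + B)
-3651*k(-5, 4) = -3651*(-2 - 5)/(2 + 4) = -3651*(-7)/6 = -1217*(-7)/2 = -3651*(-7/6) = 8519/2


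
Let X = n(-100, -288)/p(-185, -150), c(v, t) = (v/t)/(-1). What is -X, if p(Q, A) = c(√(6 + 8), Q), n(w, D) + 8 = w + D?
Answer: 36630*√14/7 ≈ 19580.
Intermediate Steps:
c(v, t) = -v/t (c(v, t) = (v/t)*(-1) = -v/t)
n(w, D) = -8 + D + w (n(w, D) = -8 + (w + D) = -8 + (D + w) = -8 + D + w)
p(Q, A) = -√14/Q (p(Q, A) = -√(6 + 8)/Q = -√14/Q)
X = -36630*√14/7 (X = (-8 - 288 - 100)/((-1*√14/(-185))) = -396*185*√14/14 = -36630*√14/7 ≈ -19580.)
-X = -(-36630)*√14/7 = 36630*√14/7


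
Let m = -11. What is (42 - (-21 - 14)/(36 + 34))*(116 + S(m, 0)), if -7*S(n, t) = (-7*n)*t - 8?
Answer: 34850/7 ≈ 4978.6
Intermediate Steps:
S(n, t) = 8/7 + n*t (S(n, t) = -((-7*n)*t - 8)/7 = -(-7*n*t - 8)/7 = -(-8 - 7*n*t)/7 = 8/7 + n*t)
(42 - (-21 - 14)/(36 + 34))*(116 + S(m, 0)) = (42 - (-21 - 14)/(36 + 34))*(116 + (8/7 - 11*0)) = (42 - (-35)/70)*(116 + (8/7 + 0)) = (42 - (-35)/70)*(116 + 8/7) = (42 - 1*(-½))*(820/7) = (42 + ½)*(820/7) = (85/2)*(820/7) = 34850/7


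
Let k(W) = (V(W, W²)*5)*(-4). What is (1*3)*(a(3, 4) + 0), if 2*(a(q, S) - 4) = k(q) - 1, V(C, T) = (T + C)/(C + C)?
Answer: -99/2 ≈ -49.500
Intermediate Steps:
V(C, T) = (C + T)/(2*C) (V(C, T) = (C + T)/((2*C)) = (C + T)*(1/(2*C)) = (C + T)/(2*C))
k(W) = -10*(W + W²)/W (k(W) = (((W + W²)/(2*W))*5)*(-4) = (5*(W + W²)/(2*W))*(-4) = -10*(W + W²)/W)
a(q, S) = -3/2 - 5*q (a(q, S) = 4 + ((-10 - 10*q) - 1)/2 = 4 + (-11 - 10*q)/2 = 4 + (-11/2 - 5*q) = -3/2 - 5*q)
(1*3)*(a(3, 4) + 0) = (1*3)*((-3/2 - 5*3) + 0) = 3*((-3/2 - 15) + 0) = 3*(-33/2 + 0) = 3*(-33/2) = -99/2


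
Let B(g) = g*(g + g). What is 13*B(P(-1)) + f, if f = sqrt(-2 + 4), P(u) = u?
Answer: 26 + sqrt(2) ≈ 27.414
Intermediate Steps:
B(g) = 2*g**2 (B(g) = g*(2*g) = 2*g**2)
f = sqrt(2) ≈ 1.4142
13*B(P(-1)) + f = 13*(2*(-1)**2) + sqrt(2) = 13*(2*1) + sqrt(2) = 13*2 + sqrt(2) = 26 + sqrt(2)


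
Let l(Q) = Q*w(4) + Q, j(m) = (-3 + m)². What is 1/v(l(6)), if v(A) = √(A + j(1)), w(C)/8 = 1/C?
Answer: √22/22 ≈ 0.21320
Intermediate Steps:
w(C) = 8/C (w(C) = 8*(1/C) = 8/C)
l(Q) = 3*Q (l(Q) = Q*(8/4) + Q = Q*(8*(¼)) + Q = Q*2 + Q = 2*Q + Q = 3*Q)
v(A) = √(4 + A) (v(A) = √(A + (-3 + 1)²) = √(A + (-2)²) = √(A + 4) = √(4 + A))
1/v(l(6)) = 1/(√(4 + 3*6)) = 1/(√(4 + 18)) = 1/(√22) = √22/22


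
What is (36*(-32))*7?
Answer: -8064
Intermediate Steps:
(36*(-32))*7 = -1152*7 = -8064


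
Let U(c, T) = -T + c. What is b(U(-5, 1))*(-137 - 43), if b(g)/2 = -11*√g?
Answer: 3960*I*√6 ≈ 9700.0*I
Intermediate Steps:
U(c, T) = c - T
b(g) = -22*√g (b(g) = 2*(-11*√g) = -22*√g)
b(U(-5, 1))*(-137 - 43) = (-22*√(-5 - 1*1))*(-137 - 43) = -22*√(-5 - 1)*(-180) = -22*I*√6*(-180) = 3960*I*√6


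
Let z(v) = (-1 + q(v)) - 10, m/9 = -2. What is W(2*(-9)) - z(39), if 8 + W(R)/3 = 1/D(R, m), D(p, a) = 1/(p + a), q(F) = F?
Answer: -160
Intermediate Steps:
m = -18 (m = 9*(-2) = -18)
D(p, a) = 1/(a + p)
W(R) = -78 + 3*R (W(R) = -24 + 3/(1/(-18 + R)) = -24 + 3*(-18 + R) = -24 + (-54 + 3*R) = -78 + 3*R)
z(v) = -11 + v (z(v) = (-1 + v) - 10 = -11 + v)
W(2*(-9)) - z(39) = (-78 + 3*(2*(-9))) - (-11 + 39) = (-78 + 3*(-18)) - 1*28 = (-78 - 54) - 28 = -132 - 28 = -160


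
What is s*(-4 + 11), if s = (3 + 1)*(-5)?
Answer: -140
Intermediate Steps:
s = -20 (s = 4*(-5) = -20)
s*(-4 + 11) = -20*(-4 + 11) = -20*7 = -140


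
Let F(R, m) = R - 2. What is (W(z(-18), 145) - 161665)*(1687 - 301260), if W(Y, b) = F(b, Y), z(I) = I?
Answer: 48387630106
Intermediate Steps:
F(R, m) = -2 + R
W(Y, b) = -2 + b
(W(z(-18), 145) - 161665)*(1687 - 301260) = ((-2 + 145) - 161665)*(1687 - 301260) = (143 - 161665)*(-299573) = -161522*(-299573) = 48387630106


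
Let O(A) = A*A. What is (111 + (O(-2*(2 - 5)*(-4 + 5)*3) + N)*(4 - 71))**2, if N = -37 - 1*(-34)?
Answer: 457788816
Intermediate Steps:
N = -3 (N = -37 + 34 = -3)
O(A) = A**2
(111 + (O(-2*(2 - 5)*(-4 + 5)*3) + N)*(4 - 71))**2 = (111 + ((-2*(2 - 5)*(-4 + 5)*3)**2 - 3)*(4 - 71))**2 = (111 + ((-(-6)*3)**2 - 3)*(-67))**2 = (111 + ((-2*(-3)*3)**2 - 3)*(-67))**2 = (111 + ((6*3)**2 - 3)*(-67))**2 = (111 + (18**2 - 3)*(-67))**2 = (111 + (324 - 3)*(-67))**2 = (111 + 321*(-67))**2 = (111 - 21507)**2 = (-21396)**2 = 457788816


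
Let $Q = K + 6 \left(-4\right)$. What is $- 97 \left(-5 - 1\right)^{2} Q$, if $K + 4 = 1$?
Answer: $94284$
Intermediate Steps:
$K = -3$ ($K = -4 + 1 = -3$)
$Q = -27$ ($Q = -3 + 6 \left(-4\right) = -3 - 24 = -27$)
$- 97 \left(-5 - 1\right)^{2} Q = - 97 \left(-5 - 1\right)^{2} \left(-27\right) = - 97 \left(-6\right)^{2} \left(-27\right) = \left(-97\right) 36 \left(-27\right) = \left(-3492\right) \left(-27\right) = 94284$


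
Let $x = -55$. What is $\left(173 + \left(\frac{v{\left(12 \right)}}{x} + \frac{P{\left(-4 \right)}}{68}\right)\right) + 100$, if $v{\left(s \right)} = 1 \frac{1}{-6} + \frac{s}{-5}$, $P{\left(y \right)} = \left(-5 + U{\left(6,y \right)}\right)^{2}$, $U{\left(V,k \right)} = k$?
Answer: $\frac{1398613}{5100} \approx 274.24$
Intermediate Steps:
$P{\left(y \right)} = \left(-5 + y\right)^{2}$
$v{\left(s \right)} = - \frac{1}{6} - \frac{s}{5}$ ($v{\left(s \right)} = 1 \left(- \frac{1}{6}\right) + s \left(- \frac{1}{5}\right) = - \frac{1}{6} - \frac{s}{5}$)
$\left(173 + \left(\frac{v{\left(12 \right)}}{x} + \frac{P{\left(-4 \right)}}{68}\right)\right) + 100 = \left(173 + \left(\frac{- \frac{1}{6} - \frac{12}{5}}{-55} + \frac{\left(-5 - 4\right)^{2}}{68}\right)\right) + 100 = \left(173 + \left(\left(- \frac{1}{6} - \frac{12}{5}\right) \left(- \frac{1}{55}\right) + \left(-9\right)^{2} \cdot \frac{1}{68}\right)\right) + 100 = \left(173 + \left(\left(- \frac{77}{30}\right) \left(- \frac{1}{55}\right) + 81 \cdot \frac{1}{68}\right)\right) + 100 = \left(173 + \left(\frac{7}{150} + \frac{81}{68}\right)\right) + 100 = \left(173 + \frac{6313}{5100}\right) + 100 = \frac{888613}{5100} + 100 = \frac{1398613}{5100}$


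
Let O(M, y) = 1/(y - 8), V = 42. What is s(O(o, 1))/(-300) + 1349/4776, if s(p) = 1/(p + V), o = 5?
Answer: 9878639/34984200 ≈ 0.28237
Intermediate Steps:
O(M, y) = 1/(-8 + y)
s(p) = 1/(42 + p) (s(p) = 1/(p + 42) = 1/(42 + p))
s(O(o, 1))/(-300) + 1349/4776 = 1/((42 + 1/(-8 + 1))*(-300)) + 1349/4776 = -1/300/(42 + 1/(-7)) + 1349*(1/4776) = -1/300/(42 - ⅐) + 1349/4776 = -1/300/(293/7) + 1349/4776 = (7/293)*(-1/300) + 1349/4776 = -7/87900 + 1349/4776 = 9878639/34984200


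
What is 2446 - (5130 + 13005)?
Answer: -15689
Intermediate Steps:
2446 - (5130 + 13005) = 2446 - 1*18135 = 2446 - 18135 = -15689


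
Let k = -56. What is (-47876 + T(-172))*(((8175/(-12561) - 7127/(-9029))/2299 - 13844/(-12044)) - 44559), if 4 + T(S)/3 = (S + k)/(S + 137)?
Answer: 19535928037081771989035952/9159259951948645 ≈ 2.1329e+9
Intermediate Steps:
T(S) = -12 + 3*(-56 + S)/(137 + S) (T(S) = -12 + 3*((S - 56)/(S + 137)) = -12 + 3*((-56 + S)/(137 + S)) = -12 + 3*(-56 + S)/(137 + S))
(-47876 + T(-172))*(((8175/(-12561) - 7127/(-9029))/2299 - 13844/(-12044)) - 44559) = (-47876 + 3*(-604 - 3*(-172))/(137 - 172))*(((8175/(-12561) - 7127/(-9029))/2299 - 13844/(-12044)) - 44559) = (-47876 + 3*(-604 + 516)/(-35))*(((8175*(-1/12561) - 7127*(-1/9029))*(1/2299) - 13844*(-1/12044)) - 44559) = (-47876 + 3*(-1/35)*(-88))*(((-2725/4187 + 7127/9029)*(1/2299) + 3461/3011) - 44559) = (-47876 + 264/35)*(((5236724/37804423)*(1/2299) + 3461/3011) - 44559) = -1675396*((5236724/86912368477 + 3461/3011) - 44559)/35 = -1675396*(300819475074861/261693141484247 - 44559)/35 = -1675396/35*(-11660483871921487212/261693141484247) = 19535928037081771989035952/9159259951948645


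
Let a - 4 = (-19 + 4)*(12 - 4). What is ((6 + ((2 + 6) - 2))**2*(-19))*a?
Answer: 317376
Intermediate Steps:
a = -116 (a = 4 + (-19 + 4)*(12 - 4) = 4 - 15*8 = 4 - 120 = -116)
((6 + ((2 + 6) - 2))**2*(-19))*a = ((6 + ((2 + 6) - 2))**2*(-19))*(-116) = ((6 + (8 - 2))**2*(-19))*(-116) = ((6 + 6)**2*(-19))*(-116) = (12**2*(-19))*(-116) = (144*(-19))*(-116) = -2736*(-116) = 317376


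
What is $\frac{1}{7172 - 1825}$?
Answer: $\frac{1}{5347} \approx 0.00018702$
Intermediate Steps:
$\frac{1}{7172 - 1825} = \frac{1}{5347}$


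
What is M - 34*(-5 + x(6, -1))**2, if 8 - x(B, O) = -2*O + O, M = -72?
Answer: -208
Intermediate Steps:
x(B, O) = 8 + O (x(B, O) = 8 - (-2*O + O) = 8 - (-1)*O = 8 + O)
M - 34*(-5 + x(6, -1))**2 = -72 - 34*(-5 + (8 - 1))**2 = -72 - 34*(-5 + 7)**2 = -72 - 34*2**2 = -72 - 34*4 = -72 - 136 = -208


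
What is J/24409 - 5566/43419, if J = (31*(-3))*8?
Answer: -168164230/1059814371 ≈ -0.15867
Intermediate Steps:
J = -744 (J = -93*8 = -744)
J/24409 - 5566/43419 = -744/24409 - 5566/43419 = -168164230/1059814371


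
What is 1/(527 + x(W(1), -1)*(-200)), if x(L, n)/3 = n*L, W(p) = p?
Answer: 1/1127 ≈ 0.00088731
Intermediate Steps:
x(L, n) = 3*L*n (x(L, n) = 3*(n*L) = 3*(L*n) = 3*L*n)
1/(527 + x(W(1), -1)*(-200)) = 1/(527 + (3*1*(-1))*(-200)) = 1/(527 - 3*(-200)) = 1/(527 + 600) = 1/1127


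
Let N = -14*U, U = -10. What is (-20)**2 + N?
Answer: 540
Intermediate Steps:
N = 140 (N = -14*(-10) = 140)
(-20)**2 + N = (-20)**2 + 140 = 400 + 140 = 540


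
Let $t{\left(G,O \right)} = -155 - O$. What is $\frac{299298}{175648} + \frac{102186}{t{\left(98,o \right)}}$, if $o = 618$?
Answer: $- \frac{8858704587}{67887952} \approx -130.49$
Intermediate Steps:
$\frac{299298}{175648} + \frac{102186}{t{\left(98,o \right)}} = \frac{299298}{175648} + \frac{102186}{-155 - 618} = 299298 \cdot \frac{1}{175648} + \frac{102186}{-155 - 618} = \frac{149649}{87824} + \frac{102186}{-773} = \frac{149649}{87824} + 102186 \left(- \frac{1}{773}\right) = \frac{149649}{87824} - \frac{102186}{773} = - \frac{8858704587}{67887952}$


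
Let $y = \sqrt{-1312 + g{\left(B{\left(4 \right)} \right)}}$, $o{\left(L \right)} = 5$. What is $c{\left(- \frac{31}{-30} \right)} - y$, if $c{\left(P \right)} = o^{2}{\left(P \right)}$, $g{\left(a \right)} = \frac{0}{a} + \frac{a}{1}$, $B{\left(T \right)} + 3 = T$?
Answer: $25 - i \sqrt{1311} \approx 25.0 - 36.208 i$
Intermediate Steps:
$B{\left(T \right)} = -3 + T$
$g{\left(a \right)} = a$ ($g{\left(a \right)} = 0 + a 1 = 0 + a = a$)
$c{\left(P \right)} = 25$ ($c{\left(P \right)} = 5^{2} = 25$)
$y = i \sqrt{1311}$ ($y = \sqrt{-1312 + \left(-3 + 4\right)} = \sqrt{-1312 + 1} = \sqrt{-1311} = i \sqrt{1311} \approx 36.208 i$)
$c{\left(- \frac{31}{-30} \right)} - y = 25 - i \sqrt{1311}$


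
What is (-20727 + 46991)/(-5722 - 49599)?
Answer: -536/1129 ≈ -0.47476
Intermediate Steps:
(-20727 + 46991)/(-5722 - 49599) = 26264/(-55321) = 26264*(-1/55321) = -536/1129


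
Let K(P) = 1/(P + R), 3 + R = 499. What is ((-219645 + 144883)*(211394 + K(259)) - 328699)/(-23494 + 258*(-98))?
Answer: 11932448104647/36827390 ≈ 3.2401e+5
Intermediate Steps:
R = 496 (R = -3 + 499 = 496)
K(P) = 1/(496 + P) (K(P) = 1/(P + 496) = 1/(496 + P))
((-219645 + 144883)*(211394 + K(259)) - 328699)/(-23494 + 258*(-98)) = ((-219645 + 144883)*(211394 + 1/(496 + 259)) - 328699)/(-23494 + 258*(-98)) = (-74762*(211394 + 1/755) - 328699)/(-23494 - 25284) = (-74762*(211394 + 1/755) - 328699)/(-48778) = (-74762*159602471/755 - 328699)*(-1/48778) = (-11932199936902/755 - 328699)*(-1/48778) = -11932448104647/755*(-1/48778) = 11932448104647/36827390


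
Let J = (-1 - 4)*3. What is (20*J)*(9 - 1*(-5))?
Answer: -4200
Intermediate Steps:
J = -15 (J = -5*3 = -15)
(20*J)*(9 - 1*(-5)) = (20*(-15))*(9 - 1*(-5)) = -300*(9 + 5) = -300*14 = -4200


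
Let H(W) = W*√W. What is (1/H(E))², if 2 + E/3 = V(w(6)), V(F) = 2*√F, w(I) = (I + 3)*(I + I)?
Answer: 325/264609288 + 37*√3/14700516 ≈ 5.5877e-6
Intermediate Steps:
w(I) = 2*I*(3 + I) (w(I) = (3 + I)*(2*I) = 2*I*(3 + I))
E = -6 + 36*√3 (E = -6 + 3*(2*√(2*6*(3 + 6))) = -6 + 3*(2*√(2*6*9)) = -6 + 3*(2*√108) = -6 + 3*(2*(6*√3)) = -6 + 3*(12*√3) = -6 + 36*√3 ≈ 56.354)
H(W) = W^(3/2)
(1/H(E))² = (1/((-6 + 36*√3)^(3/2)))² = ((-6 + 36*√3)^(-3/2))² = (-6 + 36*√3)⁻³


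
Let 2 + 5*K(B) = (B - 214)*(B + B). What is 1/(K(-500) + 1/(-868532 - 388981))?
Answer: 6287565/897861766969 ≈ 7.0028e-6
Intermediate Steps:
K(B) = -2/5 + 2*B*(-214 + B)/5 (K(B) = -2/5 + ((B - 214)*(B + B))/5 = -2/5 + ((-214 + B)*(2*B))/5 = -2/5 + (2*B*(-214 + B))/5 = -2/5 + 2*B*(-214 + B)/5)
1/(K(-500) + 1/(-868532 - 388981)) = 1/((-2/5 - 428/5*(-500) + (2/5)*(-500)**2) + 1/(-868532 - 388981)) = 1/((-2/5 + 42800 + (2/5)*250000) + 1/(-1257513)) = 1/((-2/5 + 42800 + 100000) - 1/1257513) = 1/(713998/5 - 1/1257513) = 1/(897861766969/6287565) = 6287565/897861766969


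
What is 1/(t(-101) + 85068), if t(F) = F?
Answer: 1/84967 ≈ 1.1769e-5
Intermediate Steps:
1/(t(-101) + 85068) = 1/(-101 + 85068) = 1/84967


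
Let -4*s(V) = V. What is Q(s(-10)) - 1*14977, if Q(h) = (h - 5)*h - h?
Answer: -59943/4 ≈ -14986.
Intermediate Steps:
s(V) = -V/4
Q(h) = -h + h*(-5 + h) (Q(h) = (-5 + h)*h - h = h*(-5 + h) - h = -h + h*(-5 + h))
Q(s(-10)) - 1*14977 = (-1/4*(-10))*(-6 - 1/4*(-10)) - 1*14977 = 5*(-6 + 5/2)/2 - 14977 = (5/2)*(-7/2) - 14977 = -35/4 - 14977 = -59943/4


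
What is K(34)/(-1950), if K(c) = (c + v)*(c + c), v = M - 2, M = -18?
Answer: -476/975 ≈ -0.48820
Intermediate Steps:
v = -20 (v = -18 - 2 = -20)
K(c) = 2*c*(-20 + c) (K(c) = (c - 20)*(c + c) = (-20 + c)*(2*c) = 2*c*(-20 + c))
K(34)/(-1950) = (2*34*(-20 + 34))/(-1950) = (2*34*14)*(-1/1950) = 952*(-1/1950) = -476/975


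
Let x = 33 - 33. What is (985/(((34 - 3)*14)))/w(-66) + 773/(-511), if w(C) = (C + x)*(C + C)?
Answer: -417459407/276013584 ≈ -1.5125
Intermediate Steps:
x = 0
w(C) = 2*C² (w(C) = (C + 0)*(C + C) = C*(2*C) = 2*C²)
(985/(((34 - 3)*14)))/w(-66) + 773/(-511) = (985/(((34 - 3)*14)))/((2*(-66)²)) + 773/(-511) = (985/((31*14)))/((2*4356)) + 773*(-1/511) = (985/434)/8712 - 773/511 = (985*(1/434))*(1/8712) - 773/511 = (985/434)*(1/8712) - 773/511 = 985/3781008 - 773/511 = -417459407/276013584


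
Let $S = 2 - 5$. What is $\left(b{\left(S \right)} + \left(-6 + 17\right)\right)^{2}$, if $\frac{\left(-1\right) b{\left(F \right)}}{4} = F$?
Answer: $529$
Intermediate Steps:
$S = -3$ ($S = 2 - 5 = -3$)
$b{\left(F \right)} = - 4 F$
$\left(b{\left(S \right)} + \left(-6 + 17\right)\right)^{2} = \left(\left(-4\right) \left(-3\right) + \left(-6 + 17\right)\right)^{2} = \left(12 + 11\right)^{2} = 23^{2} = 529$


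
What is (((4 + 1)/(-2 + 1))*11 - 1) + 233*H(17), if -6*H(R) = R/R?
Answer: -569/6 ≈ -94.833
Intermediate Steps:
H(R) = -1/6 (H(R) = -R/(6*R) = -1/6*1 = -1/6)
(((4 + 1)/(-2 + 1))*11 - 1) + 233*H(17) = (((4 + 1)/(-2 + 1))*11 - 1) + 233*(-1/6) = ((5/(-1))*11 - 1) - 233/6 = ((5*(-1))*11 - 1) - 233/6 = (-5*11 - 1) - 233/6 = (-55 - 1) - 233/6 = -56 - 233/6 = -569/6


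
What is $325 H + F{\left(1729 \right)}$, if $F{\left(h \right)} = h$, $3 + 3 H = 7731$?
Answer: $838929$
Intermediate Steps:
$H = 2576$ ($H = -1 + \frac{1}{3} \cdot 7731 = -1 + 2577 = 2576$)
$325 H + F{\left(1729 \right)} = 325 \cdot 2576 + 1729 = 837200 + 1729 = 838929$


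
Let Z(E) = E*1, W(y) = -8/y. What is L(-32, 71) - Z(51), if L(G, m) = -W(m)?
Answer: -3613/71 ≈ -50.887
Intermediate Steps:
Z(E) = E
L(G, m) = 8/m (L(G, m) = -(-8)/m = 8/m)
L(-32, 71) - Z(51) = 8/71 - 1*51 = 8*(1/71) - 51 = 8/71 - 51 = -3613/71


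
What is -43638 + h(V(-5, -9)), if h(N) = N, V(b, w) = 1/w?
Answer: -392743/9 ≈ -43638.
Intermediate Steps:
-43638 + h(V(-5, -9)) = -43638 + 1/(-9) = -43638 - ⅑ = -392743/9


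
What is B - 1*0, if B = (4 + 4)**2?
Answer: 64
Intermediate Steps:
B = 64 (B = 8**2 = 64)
B - 1*0 = 64 - 1*0 = 64 + 0 = 64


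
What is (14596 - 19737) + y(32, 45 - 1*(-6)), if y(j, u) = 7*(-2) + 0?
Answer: -5155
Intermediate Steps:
y(j, u) = -14 (y(j, u) = -14 + 0 = -14)
(14596 - 19737) + y(32, 45 - 1*(-6)) = (14596 - 19737) - 14 = -5141 - 14 = -5155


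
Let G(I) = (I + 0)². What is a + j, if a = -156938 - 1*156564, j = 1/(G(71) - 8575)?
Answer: -1107916069/3534 ≈ -3.1350e+5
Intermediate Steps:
G(I) = I²
j = -1/3534 (j = 1/(71² - 8575) = 1/(5041 - 8575) = 1/(-3534) = -1/3534 ≈ -0.00028297)
a = -313502 (a = -156938 - 156564 = -313502)
a + j = -313502 - 1/3534 = -1107916069/3534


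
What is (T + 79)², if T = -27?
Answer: 2704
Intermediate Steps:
(T + 79)² = (-27 + 79)² = 52² = 2704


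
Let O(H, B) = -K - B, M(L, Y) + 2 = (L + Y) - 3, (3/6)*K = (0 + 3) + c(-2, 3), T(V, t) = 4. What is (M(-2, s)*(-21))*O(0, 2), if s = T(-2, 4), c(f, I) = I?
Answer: -882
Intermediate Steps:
s = 4
K = 12 (K = 2*((0 + 3) + 3) = 2*(3 + 3) = 2*6 = 12)
M(L, Y) = -5 + L + Y (M(L, Y) = -2 + ((L + Y) - 3) = -2 + (-3 + L + Y) = -5 + L + Y)
O(H, B) = -12 - B (O(H, B) = -1*12 - B = -12 - B)
(M(-2, s)*(-21))*O(0, 2) = ((-5 - 2 + 4)*(-21))*(-12 - 1*2) = (-3*(-21))*(-12 - 2) = 63*(-14) = -882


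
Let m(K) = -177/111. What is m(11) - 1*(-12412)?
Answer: 459185/37 ≈ 12410.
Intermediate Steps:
m(K) = -59/37 (m(K) = -177*1/111 = -59/37)
m(11) - 1*(-12412) = -59/37 - 1*(-12412) = -59/37 + 12412 = 459185/37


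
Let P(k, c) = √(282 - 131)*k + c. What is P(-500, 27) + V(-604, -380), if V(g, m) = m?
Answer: -353 - 500*√151 ≈ -6497.1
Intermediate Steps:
P(k, c) = c + k*√151 (P(k, c) = √151*k + c = k*√151 + c = c + k*√151)
P(-500, 27) + V(-604, -380) = (27 - 500*√151) - 380 = -353 - 500*√151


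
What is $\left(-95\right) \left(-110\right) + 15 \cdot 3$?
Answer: $10495$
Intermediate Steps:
$\left(-95\right) \left(-110\right) + 15 \cdot 3 = 10450 + 45 = 10495$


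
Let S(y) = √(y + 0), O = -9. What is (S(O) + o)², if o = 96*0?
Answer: -9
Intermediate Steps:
o = 0
S(y) = √y
(S(O) + o)² = (√(-9) + 0)² = (3*I + 0)² = (3*I)² = -9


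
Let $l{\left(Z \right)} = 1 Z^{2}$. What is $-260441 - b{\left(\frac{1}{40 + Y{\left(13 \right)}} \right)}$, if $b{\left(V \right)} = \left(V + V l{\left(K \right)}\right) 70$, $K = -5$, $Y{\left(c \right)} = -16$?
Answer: $- \frac{1563101}{6} \approx -2.6052 \cdot 10^{5}$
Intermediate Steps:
$l{\left(Z \right)} = Z^{2}$
$b{\left(V \right)} = 1820 V$ ($b{\left(V \right)} = \left(V + V \left(-5\right)^{2}\right) 70 = \left(V + V 25\right) 70 = \left(V + 25 V\right) 70 = 26 V 70 = 1820 V$)
$-260441 - b{\left(\frac{1}{40 + Y{\left(13 \right)}} \right)} = -260441 - \frac{1820}{40 - 16} = -260441 - \frac{1820}{24} = -260441 - 1820 \cdot \frac{1}{24} = -260441 - \frac{455}{6} = - \frac{1563101}{6}$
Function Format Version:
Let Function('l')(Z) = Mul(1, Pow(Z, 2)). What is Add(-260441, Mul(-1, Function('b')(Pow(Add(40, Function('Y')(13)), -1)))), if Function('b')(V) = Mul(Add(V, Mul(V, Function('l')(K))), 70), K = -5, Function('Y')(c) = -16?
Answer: Rational(-1563101, 6) ≈ -2.6052e+5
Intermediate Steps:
Function('l')(Z) = Pow(Z, 2)
Function('b')(V) = Mul(1820, V) (Function('b')(V) = Mul(Add(V, Mul(V, Pow(-5, 2))), 70) = Mul(Add(V, Mul(V, 25)), 70) = Mul(Add(V, Mul(25, V)), 70) = Mul(Mul(26, V), 70) = Mul(1820, V))
Add(-260441, Mul(-1, Function('b')(Pow(Add(40, Function('Y')(13)), -1)))) = Add(-260441, Mul(-1, Mul(1820, Pow(Add(40, -16), -1)))) = Add(-260441, Mul(-1, Mul(1820, Pow(24, -1)))) = Add(-260441, Mul(-1, Mul(1820, Rational(1, 24)))) = Add(-260441, Mul(-1, Rational(455, 6))) = Add(-260441, Rational(-455, 6)) = Rational(-1563101, 6)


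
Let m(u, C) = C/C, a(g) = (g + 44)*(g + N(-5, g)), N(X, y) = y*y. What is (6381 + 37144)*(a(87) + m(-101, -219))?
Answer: 43652832925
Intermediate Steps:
N(X, y) = y²
a(g) = (44 + g)*(g + g²) (a(g) = (g + 44)*(g + g²) = (44 + g)*(g + g²))
m(u, C) = 1
(6381 + 37144)*(a(87) + m(-101, -219)) = (6381 + 37144)*(87*(44 + 87² + 45*87) + 1) = 43525*(87*(44 + 7569 + 3915) + 1) = 43525*(87*11528 + 1) = 43525*(1002936 + 1) = 43525*1002937 = 43652832925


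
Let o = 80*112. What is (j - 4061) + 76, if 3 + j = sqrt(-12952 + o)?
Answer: -3988 + 2*I*sqrt(998) ≈ -3988.0 + 63.182*I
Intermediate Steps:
o = 8960
j = -3 + 2*I*sqrt(998) (j = -3 + sqrt(-12952 + 8960) = -3 + sqrt(-3992) = -3 + 2*I*sqrt(998) ≈ -3.0 + 63.182*I)
(j - 4061) + 76 = ((-3 + 2*I*sqrt(998)) - 4061) + 76 = (-4064 + 2*I*sqrt(998)) + 76 = -3988 + 2*I*sqrt(998)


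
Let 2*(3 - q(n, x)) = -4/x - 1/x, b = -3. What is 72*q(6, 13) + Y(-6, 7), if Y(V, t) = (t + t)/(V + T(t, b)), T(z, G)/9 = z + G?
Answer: 44911/195 ≈ 230.31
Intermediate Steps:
T(z, G) = 9*G + 9*z (T(z, G) = 9*(z + G) = 9*(G + z) = 9*G + 9*z)
q(n, x) = 3 + 5/(2*x) (q(n, x) = 3 - (-4/x - 1/x)/2 = 3 - (-5)/(2*x) = 3 + 5/(2*x))
Y(V, t) = 2*t/(-27 + V + 9*t) (Y(V, t) = (t + t)/(V + (9*(-3) + 9*t)) = (2*t)/(V + (-27 + 9*t)) = (2*t)/(-27 + V + 9*t) = 2*t/(-27 + V + 9*t))
72*q(6, 13) + Y(-6, 7) = 72*(3 + (5/2)/13) + 2*7/(-27 - 6 + 9*7) = 72*(3 + (5/2)*(1/13)) + 2*7/(-27 - 6 + 63) = 72*(3 + 5/26) + 2*7/30 = 72*(83/26) + 2*7*(1/30) = 2988/13 + 7/15 = 44911/195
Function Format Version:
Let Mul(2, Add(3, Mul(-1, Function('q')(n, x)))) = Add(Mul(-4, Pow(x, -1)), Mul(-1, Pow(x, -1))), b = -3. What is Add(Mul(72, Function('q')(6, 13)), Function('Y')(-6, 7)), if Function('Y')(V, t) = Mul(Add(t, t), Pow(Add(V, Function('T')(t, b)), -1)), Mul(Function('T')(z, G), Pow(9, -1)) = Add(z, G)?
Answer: Rational(44911, 195) ≈ 230.31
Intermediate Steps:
Function('T')(z, G) = Add(Mul(9, G), Mul(9, z)) (Function('T')(z, G) = Mul(9, Add(z, G)) = Mul(9, Add(G, z)) = Add(Mul(9, G), Mul(9, z)))
Function('q')(n, x) = Add(3, Mul(Rational(5, 2), Pow(x, -1))) (Function('q')(n, x) = Add(3, Mul(Rational(-1, 2), Add(Mul(-4, Pow(x, -1)), Mul(-1, Pow(x, -1))))) = Add(3, Mul(Rational(-1, 2), Mul(-5, Pow(x, -1)))) = Add(3, Mul(Rational(5, 2), Pow(x, -1))))
Function('Y')(V, t) = Mul(2, t, Pow(Add(-27, V, Mul(9, t)), -1)) (Function('Y')(V, t) = Mul(Add(t, t), Pow(Add(V, Add(Mul(9, -3), Mul(9, t))), -1)) = Mul(Mul(2, t), Pow(Add(V, Add(-27, Mul(9, t))), -1)) = Mul(Mul(2, t), Pow(Add(-27, V, Mul(9, t)), -1)) = Mul(2, t, Pow(Add(-27, V, Mul(9, t)), -1)))
Add(Mul(72, Function('q')(6, 13)), Function('Y')(-6, 7)) = Add(Mul(72, Add(3, Mul(Rational(5, 2), Pow(13, -1)))), Mul(2, 7, Pow(Add(-27, -6, Mul(9, 7)), -1))) = Add(Mul(72, Add(3, Mul(Rational(5, 2), Rational(1, 13)))), Mul(2, 7, Pow(Add(-27, -6, 63), -1))) = Add(Mul(72, Add(3, Rational(5, 26))), Mul(2, 7, Pow(30, -1))) = Add(Mul(72, Rational(83, 26)), Mul(2, 7, Rational(1, 30))) = Add(Rational(2988, 13), Rational(7, 15)) = Rational(44911, 195)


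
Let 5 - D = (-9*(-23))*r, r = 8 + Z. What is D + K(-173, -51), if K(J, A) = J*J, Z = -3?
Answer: 28899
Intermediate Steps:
K(J, A) = J²
r = 5 (r = 8 - 3 = 5)
D = -1030 (D = 5 - (-9*(-23))*5 = 5 - 207*5 = 5 - 1*1035 = 5 - 1035 = -1030)
D + K(-173, -51) = -1030 + (-173)² = -1030 + 29929 = 28899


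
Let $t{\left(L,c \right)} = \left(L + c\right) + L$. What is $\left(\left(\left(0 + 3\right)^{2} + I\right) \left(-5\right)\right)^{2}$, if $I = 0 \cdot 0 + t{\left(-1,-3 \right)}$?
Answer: $400$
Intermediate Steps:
$t{\left(L,c \right)} = c + 2 L$
$I = -5$ ($I = 0 \cdot 0 + \left(-3 + 2 \left(-1\right)\right) = 0 - 5 = -5$)
$\left(\left(\left(0 + 3\right)^{2} + I\right) \left(-5\right)\right)^{2} = \left(\left(\left(0 + 3\right)^{2} - 5\right) \left(-5\right)\right)^{2} = \left(\left(3^{2} - 5\right) \left(-5\right)\right)^{2} = \left(\left(9 - 5\right) \left(-5\right)\right)^{2} = \left(4 \left(-5\right)\right)^{2} = \left(-20\right)^{2} = 400$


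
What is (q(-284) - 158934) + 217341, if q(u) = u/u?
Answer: 58408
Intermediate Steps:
q(u) = 1
(q(-284) - 158934) + 217341 = (1 - 158934) + 217341 = -158933 + 217341 = 58408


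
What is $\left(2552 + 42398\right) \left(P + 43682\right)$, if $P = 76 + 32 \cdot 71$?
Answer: $2069048500$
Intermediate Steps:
$P = 2348$ ($P = 76 + 2272 = 2348$)
$\left(2552 + 42398\right) \left(P + 43682\right) = \left(2552 + 42398\right) \left(2348 + 43682\right) = 44950 \cdot 46030 = 2069048500$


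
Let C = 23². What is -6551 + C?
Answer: -6022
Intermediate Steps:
C = 529
-6551 + C = -6551 + 529 = -6022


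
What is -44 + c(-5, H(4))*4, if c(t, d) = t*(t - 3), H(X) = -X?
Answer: 116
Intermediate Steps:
c(t, d) = t*(-3 + t)
-44 + c(-5, H(4))*4 = -44 - 5*(-3 - 5)*4 = -44 - 5*(-8)*4 = -44 + 40*4 = -44 + 160 = 116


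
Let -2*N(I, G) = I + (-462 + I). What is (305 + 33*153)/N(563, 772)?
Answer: -2677/166 ≈ -16.126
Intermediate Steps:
N(I, G) = 231 - I (N(I, G) = -(I + (-462 + I))/2 = -(-462 + 2*I)/2 = 231 - I)
(305 + 33*153)/N(563, 772) = (305 + 33*153)/(231 - 1*563) = (305 + 5049)/(231 - 563) = 5354/(-332) = 5354*(-1/332) = -2677/166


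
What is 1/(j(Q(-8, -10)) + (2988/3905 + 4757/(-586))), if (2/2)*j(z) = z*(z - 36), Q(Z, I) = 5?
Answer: -2288330/371516267 ≈ -0.0061594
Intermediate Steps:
j(z) = z*(-36 + z) (j(z) = z*(z - 36) = z*(-36 + z))
1/(j(Q(-8, -10)) + (2988/3905 + 4757/(-586))) = 1/(5*(-36 + 5) + (2988/3905 + 4757/(-586))) = 1/(5*(-31) + (2988*(1/3905) + 4757*(-1/586))) = 1/(-155 + (2988/3905 - 4757/586)) = 1/(-155 - 16825117/2288330) = 1/(-371516267/2288330) = -2288330/371516267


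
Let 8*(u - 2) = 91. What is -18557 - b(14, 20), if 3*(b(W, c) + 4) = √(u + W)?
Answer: -18553 - √438/12 ≈ -18555.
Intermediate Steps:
u = 107/8 (u = 2 + (⅛)*91 = 2 + 91/8 = 107/8 ≈ 13.375)
b(W, c) = -4 + √(107/8 + W)/3
-18557 - b(14, 20) = -18557 - (-4 + √(214 + 16*14)/12) = -18557 - (-4 + √(214 + 224)/12) = -18557 - (-4 + √438/12) = -18557 + (4 - √438/12) = -18553 - √438/12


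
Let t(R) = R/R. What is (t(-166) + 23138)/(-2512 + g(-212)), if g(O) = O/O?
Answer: -857/93 ≈ -9.2151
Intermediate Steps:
g(O) = 1
t(R) = 1
(t(-166) + 23138)/(-2512 + g(-212)) = (1 + 23138)/(-2512 + 1) = 23139/(-2511) = 23139*(-1/2511) = -857/93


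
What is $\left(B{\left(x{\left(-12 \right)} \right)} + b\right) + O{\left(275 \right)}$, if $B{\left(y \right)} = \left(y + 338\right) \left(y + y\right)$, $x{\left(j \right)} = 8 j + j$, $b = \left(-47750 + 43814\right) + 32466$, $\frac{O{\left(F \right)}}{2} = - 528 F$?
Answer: $-311550$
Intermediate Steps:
$O{\left(F \right)} = - 1056 F$ ($O{\left(F \right)} = 2 \left(- 528 F\right) = - 1056 F$)
$b = 28530$ ($b = -3936 + 32466 = 28530$)
$x{\left(j \right)} = 9 j$
$B{\left(y \right)} = 2 y \left(338 + y\right)$ ($B{\left(y \right)} = \left(338 + y\right) 2 y = 2 y \left(338 + y\right)$)
$\left(B{\left(x{\left(-12 \right)} \right)} + b\right) + O{\left(275 \right)} = \left(2 \cdot 9 \left(-12\right) \left(338 + 9 \left(-12\right)\right) + 28530\right) - 290400 = \left(2 \left(-108\right) \left(338 - 108\right) + 28530\right) - 290400 = \left(2 \left(-108\right) 230 + 28530\right) - 290400 = \left(-49680 + 28530\right) - 290400 = -21150 - 290400 = -311550$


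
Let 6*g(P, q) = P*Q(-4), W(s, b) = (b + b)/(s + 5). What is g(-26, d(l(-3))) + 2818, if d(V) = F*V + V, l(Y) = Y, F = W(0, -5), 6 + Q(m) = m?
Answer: 8584/3 ≈ 2861.3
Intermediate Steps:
W(s, b) = 2*b/(5 + s) (W(s, b) = (2*b)/(5 + s) = 2*b/(5 + s))
Q(m) = -6 + m
F = -2 (F = 2*(-5)/(5 + 0) = 2*(-5)/5 = 2*(-5)*(1/5) = -2)
d(V) = -V (d(V) = -2*V + V = -V)
g(P, q) = -5*P/3 (g(P, q) = (P*(-6 - 4))/6 = (P*(-10))/6 = (-10*P)/6 = -5*P/3)
g(-26, d(l(-3))) + 2818 = -5/3*(-26) + 2818 = 130/3 + 2818 = 8584/3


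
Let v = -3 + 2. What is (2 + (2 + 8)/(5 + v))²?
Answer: 81/4 ≈ 20.250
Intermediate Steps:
v = -1
(2 + (2 + 8)/(5 + v))² = (2 + (2 + 8)/(5 - 1))² = (2 + 10/4)² = (2 + 10*(¼))² = (2 + 5/2)² = (9/2)² = 81/4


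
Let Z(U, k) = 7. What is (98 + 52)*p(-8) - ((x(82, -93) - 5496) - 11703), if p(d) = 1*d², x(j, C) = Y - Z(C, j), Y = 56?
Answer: 26750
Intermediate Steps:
x(j, C) = 49 (x(j, C) = 56 - 1*7 = 56 - 7 = 49)
p(d) = d²
(98 + 52)*p(-8) - ((x(82, -93) - 5496) - 11703) = (98 + 52)*(-8)² - ((49 - 5496) - 11703) = 150*64 - (-5447 - 11703) = 9600 - 1*(-17150) = 9600 + 17150 = 26750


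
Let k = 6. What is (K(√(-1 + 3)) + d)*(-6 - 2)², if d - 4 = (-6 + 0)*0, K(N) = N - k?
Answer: -128 + 64*√2 ≈ -37.490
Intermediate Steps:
K(N) = -6 + N (K(N) = N - 1*6 = N - 6 = -6 + N)
d = 4 (d = 4 + (-6 + 0)*0 = 4 - 6*0 = 4 + 0 = 4)
(K(√(-1 + 3)) + d)*(-6 - 2)² = ((-6 + √(-1 + 3)) + 4)*(-6 - 2)² = ((-6 + √2) + 4)*(-8)² = (-2 + √2)*64 = -128 + 64*√2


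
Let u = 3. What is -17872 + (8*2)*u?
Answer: -17824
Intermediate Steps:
-17872 + (8*2)*u = -17872 + (8*2)*3 = -17872 + 16*3 = -17872 + 48 = -17824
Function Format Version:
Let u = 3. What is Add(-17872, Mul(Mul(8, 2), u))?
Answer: -17824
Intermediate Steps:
Add(-17872, Mul(Mul(8, 2), u)) = Add(-17872, Mul(Mul(8, 2), 3)) = Add(-17872, Mul(16, 3)) = Add(-17872, 48) = -17824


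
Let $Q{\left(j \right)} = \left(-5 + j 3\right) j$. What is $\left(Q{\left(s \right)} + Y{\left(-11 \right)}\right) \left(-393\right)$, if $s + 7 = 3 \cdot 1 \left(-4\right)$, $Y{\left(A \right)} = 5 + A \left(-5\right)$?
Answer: $-486534$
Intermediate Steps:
$Y{\left(A \right)} = 5 - 5 A$
$s = -19$ ($s = -7 + 3 \cdot 1 \left(-4\right) = -7 + 3 \left(-4\right) = -7 - 12 = -19$)
$Q{\left(j \right)} = j \left(-5 + 3 j\right)$ ($Q{\left(j \right)} = \left(-5 + 3 j\right) j = j \left(-5 + 3 j\right)$)
$\left(Q{\left(s \right)} + Y{\left(-11 \right)}\right) \left(-393\right) = \left(- 19 \left(-5 + 3 \left(-19\right)\right) + \left(5 - -55\right)\right) \left(-393\right) = \left(- 19 \left(-5 - 57\right) + \left(5 + 55\right)\right) \left(-393\right) = \left(\left(-19\right) \left(-62\right) + 60\right) \left(-393\right) = \left(1178 + 60\right) \left(-393\right) = 1238 \left(-393\right) = -486534$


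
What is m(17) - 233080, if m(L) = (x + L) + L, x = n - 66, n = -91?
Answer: -233203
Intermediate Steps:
x = -157 (x = -91 - 66 = -157)
m(L) = -157 + 2*L (m(L) = (-157 + L) + L = -157 + 2*L)
m(17) - 233080 = (-157 + 2*17) - 233080 = (-157 + 34) - 233080 = -123 - 233080 = -233203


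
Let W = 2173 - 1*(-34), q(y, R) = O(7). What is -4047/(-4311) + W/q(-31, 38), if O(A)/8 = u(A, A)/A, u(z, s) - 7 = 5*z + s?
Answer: 3247003/80472 ≈ 40.349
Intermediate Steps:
u(z, s) = 7 + s + 5*z (u(z, s) = 7 + (5*z + s) = 7 + (s + 5*z) = 7 + s + 5*z)
O(A) = 8*(7 + 6*A)/A (O(A) = 8*((7 + A + 5*A)/A) = 8*((7 + 6*A)/A) = 8*(7 + 6*A)/A)
q(y, R) = 56 (q(y, R) = 48 + 56/7 = 48 + 56*(⅐) = 48 + 8 = 56)
W = 2207 (W = 2173 + 34 = 2207)
-4047/(-4311) + W/q(-31, 38) = -4047/(-4311) + 2207/56 = -4047*(-1/4311) + 2207*(1/56) = 1349/1437 + 2207/56 = 3247003/80472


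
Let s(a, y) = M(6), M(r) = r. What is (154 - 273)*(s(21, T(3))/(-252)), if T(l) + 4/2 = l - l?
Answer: 17/6 ≈ 2.8333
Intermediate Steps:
T(l) = -2 (T(l) = -2 + (l - l) = -2 + 0 = -2)
s(a, y) = 6
(154 - 273)*(s(21, T(3))/(-252)) = (154 - 273)*(6/(-252)) = -714*(-1)/252 = -119*(-1/42) = 17/6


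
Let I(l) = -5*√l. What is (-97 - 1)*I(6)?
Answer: 490*√6 ≈ 1200.3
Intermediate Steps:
(-97 - 1)*I(6) = (-97 - 1)*(-5*√6) = -(-490)*√6 = 490*√6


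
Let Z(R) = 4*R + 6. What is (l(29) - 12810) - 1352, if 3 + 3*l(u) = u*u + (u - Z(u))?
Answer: -41741/3 ≈ -13914.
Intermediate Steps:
Z(R) = 6 + 4*R
l(u) = -3 - u + u²/3 (l(u) = -1 + (u*u + (u - (6 + 4*u)))/3 = -1 + (u² + (u + (-6 - 4*u)))/3 = -1 + (u² + (-6 - 3*u))/3 = -1 + (-6 + u² - 3*u)/3 = -1 + (-2 - u + u²/3) = -3 - u + u²/3)
(l(29) - 12810) - 1352 = ((-3 - 1*29 + (⅓)*29²) - 12810) - 1352 = ((-3 - 29 + (⅓)*841) - 12810) - 1352 = ((-3 - 29 + 841/3) - 12810) - 1352 = (745/3 - 12810) - 1352 = -37685/3 - 1352 = -41741/3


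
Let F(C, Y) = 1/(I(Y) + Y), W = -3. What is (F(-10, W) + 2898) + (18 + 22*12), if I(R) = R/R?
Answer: 6359/2 ≈ 3179.5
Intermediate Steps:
I(R) = 1
F(C, Y) = 1/(1 + Y)
(F(-10, W) + 2898) + (18 + 22*12) = (1/(1 - 3) + 2898) + (18 + 22*12) = (1/(-2) + 2898) + (18 + 264) = (-1/2 + 2898) + 282 = 5795/2 + 282 = 6359/2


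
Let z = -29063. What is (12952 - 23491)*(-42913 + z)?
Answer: 758555064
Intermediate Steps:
(12952 - 23491)*(-42913 + z) = (12952 - 23491)*(-42913 - 29063) = -10539*(-71976) = 758555064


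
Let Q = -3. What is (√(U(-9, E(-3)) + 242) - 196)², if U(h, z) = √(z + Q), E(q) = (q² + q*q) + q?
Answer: (196 - √2*√(121 + √3))² ≈ 32520.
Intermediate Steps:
E(q) = q + 2*q² (E(q) = (q² + q²) + q = 2*q² + q = q + 2*q²)
U(h, z) = √(-3 + z) (U(h, z) = √(z - 3) = √(-3 + z))
(√(U(-9, E(-3)) + 242) - 196)² = (√(√(-3 - 3*(1 + 2*(-3))) + 242) - 196)² = (√(√(-3 - 3*(1 - 6)) + 242) - 196)² = (√(√(-3 - 3*(-5)) + 242) - 196)² = (√(√(-3 + 15) + 242) - 196)² = (√(√12 + 242) - 196)² = (√(2*√3 + 242) - 196)² = (√(242 + 2*√3) - 196)² = (-196 + √(242 + 2*√3))²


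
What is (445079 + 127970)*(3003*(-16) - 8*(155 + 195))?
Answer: -29138395552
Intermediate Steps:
(445079 + 127970)*(3003*(-16) - 8*(155 + 195)) = 573049*(-48048 - 8*350) = 573049*(-48048 - 2800) = 573049*(-50848) = -29138395552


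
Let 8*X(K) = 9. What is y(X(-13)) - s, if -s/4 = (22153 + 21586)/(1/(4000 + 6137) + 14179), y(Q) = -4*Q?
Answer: 563366307/71866262 ≈ 7.8391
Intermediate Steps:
X(K) = 9/8 (X(K) = (1/8)*9 = 9/8)
s = -443382243/35933131 (s = -4*(22153 + 21586)/(1/(4000 + 6137) + 14179) = -174956/(1/10137 + 14179) = -174956/143732524/10137 = -174956*10137/143732524 = -4*443382243/143732524 = -443382243/35933131 ≈ -12.339)
y(X(-13)) - s = -4*9/8 - 1*(-443382243/35933131) = -9/2 + 443382243/35933131 = 563366307/71866262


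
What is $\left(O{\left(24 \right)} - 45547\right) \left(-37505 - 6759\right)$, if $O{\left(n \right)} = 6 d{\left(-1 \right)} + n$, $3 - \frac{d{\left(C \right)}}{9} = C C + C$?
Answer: $2007859304$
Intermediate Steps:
$d{\left(C \right)} = 27 - 9 C - 9 C^{2}$ ($d{\left(C \right)} = 27 - 9 \left(C C + C\right) = 27 - 9 \left(C^{2} + C\right) = 27 - 9 \left(C + C^{2}\right) = 27 - \left(9 C + 9 C^{2}\right) = 27 - 9 C - 9 C^{2}$)
$O{\left(n \right)} = 162 + n$ ($O{\left(n \right)} = 6 \left(27 - -9 - 9 \left(-1\right)^{2}\right) + n = 6 \left(27 + 9 - 9\right) + n = 6 \cdot 27 + n = 162 + n$)
$\left(O{\left(24 \right)} - 45547\right) \left(-37505 - 6759\right) = \left(\left(162 + 24\right) - 45547\right) \left(-37505 - 6759\right) = \left(186 - 45547\right) \left(-44264\right) = \left(-45361\right) \left(-44264\right) = 2007859304$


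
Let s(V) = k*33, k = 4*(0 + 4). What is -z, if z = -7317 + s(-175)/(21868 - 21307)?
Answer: 124373/17 ≈ 7316.1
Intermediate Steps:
k = 16 (k = 4*4 = 16)
s(V) = 528 (s(V) = 16*33 = 528)
z = -124373/17 (z = -7317 + 528/(21868 - 21307) = -7317 + 528/561 = -7317 + 528*(1/561) = -7317 + 16/17 = -124373/17 ≈ -7316.1)
-z = -1*(-124373/17) = 124373/17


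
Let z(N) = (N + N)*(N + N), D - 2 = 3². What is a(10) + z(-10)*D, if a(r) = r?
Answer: 4410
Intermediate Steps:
D = 11 (D = 2 + 3² = 2 + 9 = 11)
z(N) = 4*N² (z(N) = (2*N)*(2*N) = 4*N²)
a(10) + z(-10)*D = 10 + (4*(-10)²)*11 = 10 + (4*100)*11 = 10 + 400*11 = 10 + 4400 = 4410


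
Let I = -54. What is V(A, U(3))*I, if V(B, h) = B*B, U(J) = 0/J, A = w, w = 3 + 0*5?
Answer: -486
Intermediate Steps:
w = 3 (w = 3 + 0 = 3)
A = 3
U(J) = 0
V(B, h) = B**2
V(A, U(3))*I = 3**2*(-54) = 9*(-54) = -486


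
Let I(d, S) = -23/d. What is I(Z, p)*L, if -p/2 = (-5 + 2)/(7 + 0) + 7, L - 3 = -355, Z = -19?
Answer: -8096/19 ≈ -426.11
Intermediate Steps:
L = -352 (L = 3 - 355 = -352)
p = -92/7 (p = -2*((-5 + 2)/(7 + 0) + 7) = -2*(-3/7 + 7) = -2*46/7 = -92/7 ≈ -13.143)
I(Z, p)*L = -23/(-19)*(-352) = -23*(-1/19)*(-352) = (23/19)*(-352) = -8096/19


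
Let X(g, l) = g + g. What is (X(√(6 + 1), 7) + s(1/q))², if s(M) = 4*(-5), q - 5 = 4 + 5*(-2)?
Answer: 428 - 80*√7 ≈ 216.34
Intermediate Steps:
X(g, l) = 2*g
q = -1 (q = 5 + (4 + 5*(-2)) = 5 + (4 - 10) = 5 - 6 = -1)
s(M) = -20
(X(√(6 + 1), 7) + s(1/q))² = (2*√(6 + 1) - 20)² = (2*√7 - 20)² = (-20 + 2*√7)²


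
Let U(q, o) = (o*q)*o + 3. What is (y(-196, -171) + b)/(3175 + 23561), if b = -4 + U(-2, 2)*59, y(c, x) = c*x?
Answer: 33217/26736 ≈ 1.2424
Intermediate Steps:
U(q, o) = 3 + q*o**2 (U(q, o) = q*o**2 + 3 = 3 + q*o**2)
b = -299 (b = -4 + (3 - 2*2**2)*59 = -4 + (3 - 2*4)*59 = -4 + (3 - 8)*59 = -4 - 5*59 = -4 - 295 = -299)
(y(-196, -171) + b)/(3175 + 23561) = (-196*(-171) - 299)/(3175 + 23561) = (33516 - 299)/26736 = 33217*(1/26736) = 33217/26736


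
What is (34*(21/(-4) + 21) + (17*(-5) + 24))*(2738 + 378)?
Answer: 1478542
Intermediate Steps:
(34*(21/(-4) + 21) + (17*(-5) + 24))*(2738 + 378) = (34*(21*(-1/4) + 21) + (-85 + 24))*3116 = (34*(-21/4 + 21) - 61)*3116 = (34*(63/4) - 61)*3116 = (1071/2 - 61)*3116 = (949/2)*3116 = 1478542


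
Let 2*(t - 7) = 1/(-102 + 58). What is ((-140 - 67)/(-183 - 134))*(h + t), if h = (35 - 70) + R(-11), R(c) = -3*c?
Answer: 90873/27896 ≈ 3.2576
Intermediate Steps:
t = 615/88 (t = 7 + 1/(2*(-102 + 58)) = 7 + (½)/(-44) = 7 + (½)*(-1/44) = 7 - 1/88 = 615/88 ≈ 6.9886)
h = -2 (h = (35 - 70) - 3*(-11) = -35 + 33 = -2)
((-140 - 67)/(-183 - 134))*(h + t) = ((-140 - 67)/(-183 - 134))*(-2 + 615/88) = -207/(-317)*(439/88) = -207*(-1/317)*(439/88) = (207/317)*(439/88) = 90873/27896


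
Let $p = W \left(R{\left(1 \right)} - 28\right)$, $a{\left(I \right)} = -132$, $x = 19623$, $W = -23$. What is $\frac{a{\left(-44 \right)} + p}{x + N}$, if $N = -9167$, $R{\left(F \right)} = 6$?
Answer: $\frac{187}{5228} \approx 0.035769$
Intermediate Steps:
$p = 506$ ($p = - 23 \left(6 - 28\right) = \left(-23\right) \left(-22\right) = 506$)
$\frac{a{\left(-44 \right)} + p}{x + N} = \frac{-132 + 506}{19623 - 9167} = \frac{374}{10456} = 374 \cdot \frac{1}{10456} = \frac{187}{5228}$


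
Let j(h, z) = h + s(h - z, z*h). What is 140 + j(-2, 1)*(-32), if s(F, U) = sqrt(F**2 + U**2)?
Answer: 204 - 32*sqrt(13) ≈ 88.622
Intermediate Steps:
j(h, z) = h + sqrt((h - z)**2 + h**2*z**2) (j(h, z) = h + sqrt((h - z)**2 + (z*h)**2) = h + sqrt((h - z)**2 + (h*z)**2) = h + sqrt((h - z)**2 + h**2*z**2))
140 + j(-2, 1)*(-32) = 140 + (-2 + sqrt((-2 - 1*1)**2 + (-2)**2*1**2))*(-32) = 140 + (-2 + sqrt((-2 - 1)**2 + 4*1))*(-32) = 140 + (-2 + sqrt((-3)**2 + 4))*(-32) = 140 + (-2 + sqrt(9 + 4))*(-32) = 140 + (-2 + sqrt(13))*(-32) = 140 + (64 - 32*sqrt(13)) = 204 - 32*sqrt(13)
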